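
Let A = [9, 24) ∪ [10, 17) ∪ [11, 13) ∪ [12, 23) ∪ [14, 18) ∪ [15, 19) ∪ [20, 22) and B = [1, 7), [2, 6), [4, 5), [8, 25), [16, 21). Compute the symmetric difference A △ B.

A, merged: [9, 24).
B, merged: [1, 7), [8, 25).
A \ B = none.
B \ A = [1, 7), [8, 9), [24, 25).
Union of the two gives the symmetric difference.

[1, 7) ∪ [8, 9) ∪ [24, 25)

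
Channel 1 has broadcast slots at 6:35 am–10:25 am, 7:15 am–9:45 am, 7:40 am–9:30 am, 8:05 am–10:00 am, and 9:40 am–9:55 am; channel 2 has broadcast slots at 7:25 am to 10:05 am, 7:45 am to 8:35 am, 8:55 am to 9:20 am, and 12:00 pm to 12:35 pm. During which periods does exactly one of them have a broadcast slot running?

6:35 am–7:25 am, 10:05 am–10:25 am, 12:00 pm–12:35 pm

Merge the first list: 6:35 am–10:25 am.
Merge the second list: 7:25 am–10:05 am, 12:00 pm–12:35 pm.
A but not B: 6:35 am–7:25 am, 10:05 am–10:25 am.
B but not A: 12:00 pm–12:35 pm.
Combining gives A △ B.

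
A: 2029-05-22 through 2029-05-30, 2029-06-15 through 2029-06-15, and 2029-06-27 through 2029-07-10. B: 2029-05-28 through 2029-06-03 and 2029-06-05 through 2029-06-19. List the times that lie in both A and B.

2029-05-22 through 2029-05-30 meets the second set on 2029-05-28 through 2029-05-30.
2029-06-15 through 2029-06-15 meets the second set on 2029-06-15 through 2029-06-15.
2029-06-27 through 2029-07-10: no overlap with the second set.

2029-05-28 through 2029-05-30, 2029-06-15 through 2029-06-15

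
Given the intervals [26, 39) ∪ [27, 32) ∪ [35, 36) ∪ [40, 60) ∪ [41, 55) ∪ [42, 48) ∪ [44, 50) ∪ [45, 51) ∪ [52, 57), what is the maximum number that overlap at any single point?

At 45, 5 of the intervals are simultaneously active.
No point has more.

5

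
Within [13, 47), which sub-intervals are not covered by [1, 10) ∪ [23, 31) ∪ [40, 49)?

After merging, the occupied span is [1, 10), [23, 31), [40, 49).
Complement within [13, 47): [13, 23), [31, 40).

[13, 23) ∪ [31, 40)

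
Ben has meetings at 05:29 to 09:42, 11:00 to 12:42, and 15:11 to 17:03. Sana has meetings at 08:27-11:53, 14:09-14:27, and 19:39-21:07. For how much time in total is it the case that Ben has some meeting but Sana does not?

A \ B = 05:29–08:27, 11:53–12:42, 15:11–17:03.
Total: 2 h 58 min + 49 min + 1 h 52 min = 5 h 39 min.

5 h 39 min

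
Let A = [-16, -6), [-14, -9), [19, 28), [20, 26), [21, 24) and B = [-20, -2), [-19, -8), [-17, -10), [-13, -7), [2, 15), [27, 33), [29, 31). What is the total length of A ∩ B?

First set merges to [-16, -6), [19, 28).
Second set merges to [-20, -2), [2, 15), [27, 33).
A ∩ B = [-16, -6), [27, 28).
Total: 10 + 1 = 11.

11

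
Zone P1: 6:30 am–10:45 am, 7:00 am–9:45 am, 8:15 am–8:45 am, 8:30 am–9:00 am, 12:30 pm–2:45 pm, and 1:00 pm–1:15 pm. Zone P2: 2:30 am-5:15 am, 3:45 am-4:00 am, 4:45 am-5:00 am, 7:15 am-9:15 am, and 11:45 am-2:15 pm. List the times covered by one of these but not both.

Merge the first list: 6:30 am–10:45 am, 12:30 pm–2:45 pm.
Merge the second list: 2:30 am–5:15 am, 7:15 am–9:15 am, 11:45 am–2:15 pm.
A but not B: 6:30 am–7:15 am, 9:15 am–10:45 am, 2:15 pm–2:45 pm.
B but not A: 2:30 am–5:15 am, 11:45 am–12:30 pm.
Combining gives A △ B.

2:30 am–5:15 am, 6:30 am–7:15 am, 9:15 am–10:45 am, 11:45 am–12:30 pm, 2:15 pm–2:45 pm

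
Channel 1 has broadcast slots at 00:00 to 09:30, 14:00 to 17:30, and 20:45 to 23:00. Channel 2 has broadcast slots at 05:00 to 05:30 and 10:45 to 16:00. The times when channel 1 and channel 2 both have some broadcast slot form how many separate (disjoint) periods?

2

A ∩ B = 05:00–05:30, 14:00–16:00.
That is 2 disjoint pieces.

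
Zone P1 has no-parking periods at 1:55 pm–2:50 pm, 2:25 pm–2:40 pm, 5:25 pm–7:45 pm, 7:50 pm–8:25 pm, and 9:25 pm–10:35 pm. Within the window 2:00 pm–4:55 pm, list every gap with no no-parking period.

2:50 pm–4:55 pm

Covered (merged): 1:55 pm–2:50 pm, 5:25 pm–7:45 pm, 7:50 pm–8:25 pm, 9:25 pm–10:35 pm.
Gaps within 2:00 pm–4:55 pm: 2:50 pm–4:55 pm.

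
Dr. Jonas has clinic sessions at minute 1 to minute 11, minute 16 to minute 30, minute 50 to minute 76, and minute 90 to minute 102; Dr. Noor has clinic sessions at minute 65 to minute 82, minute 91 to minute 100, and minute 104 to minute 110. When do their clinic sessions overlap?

minute 1 to minute 11 falls entirely outside B.
minute 16 to minute 30 falls entirely outside B.
minute 50 to minute 76 overlaps B on minute 65 to minute 76.
minute 90 to minute 102 overlaps B on minute 91 to minute 100.

minute 65 to minute 76, minute 91 to minute 100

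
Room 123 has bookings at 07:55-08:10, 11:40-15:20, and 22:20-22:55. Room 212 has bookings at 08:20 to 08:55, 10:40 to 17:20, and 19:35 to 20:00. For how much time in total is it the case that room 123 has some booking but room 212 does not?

A \ B = 07:55–08:10, 22:20–22:55.
Total: 15 min + 35 min = 50 min.

50 min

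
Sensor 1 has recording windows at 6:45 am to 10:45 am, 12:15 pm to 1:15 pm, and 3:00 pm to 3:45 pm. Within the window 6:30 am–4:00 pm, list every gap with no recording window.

6:30 am–6:45 am, 10:45 am–12:15 pm, 1:15 pm–3:00 pm, 3:45 pm–4:00 pm

The merged coverage is 6:45 am–10:45 am, 12:15 pm–1:15 pm, 3:00 pm–3:45 pm.
Complement within 6:30 am–4:00 pm: 6:30 am–6:45 am, 10:45 am–12:15 pm, 1:15 pm–3:00 pm, 3:45 pm–4:00 pm.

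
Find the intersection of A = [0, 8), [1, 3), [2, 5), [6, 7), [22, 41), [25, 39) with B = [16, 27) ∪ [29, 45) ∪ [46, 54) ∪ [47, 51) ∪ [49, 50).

A, merged: [0, 8), [22, 41).
B, merged: [16, 27), [29, 45), [46, 54).
[0, 8): no overlap with the second set.
[22, 41) meets the second set on [22, 27), [29, 41).

[22, 27) ∪ [29, 41)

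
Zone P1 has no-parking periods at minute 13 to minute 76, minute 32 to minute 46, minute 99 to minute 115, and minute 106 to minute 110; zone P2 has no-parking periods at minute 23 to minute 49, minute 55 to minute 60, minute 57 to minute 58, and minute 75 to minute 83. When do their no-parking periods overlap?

A, merged: minute 13 to minute 76, minute 99 to minute 115.
B, merged: minute 23 to minute 49, minute 55 to minute 60, minute 75 to minute 83.
minute 13 to minute 76 meets the second set on minute 23 to minute 49, minute 55 to minute 60, minute 75 to minute 76.
minute 99 to minute 115: no overlap with the second set.

minute 23 to minute 49, minute 55 to minute 60, minute 75 to minute 76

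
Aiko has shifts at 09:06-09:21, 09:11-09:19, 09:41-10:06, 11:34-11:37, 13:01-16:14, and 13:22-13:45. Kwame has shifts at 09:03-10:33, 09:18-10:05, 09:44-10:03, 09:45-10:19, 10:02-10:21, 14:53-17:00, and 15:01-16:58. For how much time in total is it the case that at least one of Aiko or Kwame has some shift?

First set merges to 09:06–09:21, 09:41–10:06, 11:34–11:37, 13:01–16:14.
Second set merges to 09:03–10:33, 14:53–17:00.
A ∪ B = 09:03–10:33, 11:34–11:37, 13:01–17:00.
Total: 1 h 30 min + 3 min + 3 h 59 min = 5 h 32 min.

5 h 32 min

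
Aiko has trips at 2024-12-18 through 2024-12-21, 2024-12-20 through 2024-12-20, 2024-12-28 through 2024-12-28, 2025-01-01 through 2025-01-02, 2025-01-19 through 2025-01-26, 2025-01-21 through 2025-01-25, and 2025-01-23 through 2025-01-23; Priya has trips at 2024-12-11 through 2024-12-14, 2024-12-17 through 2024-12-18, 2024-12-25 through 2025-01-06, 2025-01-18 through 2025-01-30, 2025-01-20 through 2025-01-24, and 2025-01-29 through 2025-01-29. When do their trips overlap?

Merge the first list: 2024-12-18 through 2024-12-21, 2024-12-28 through 2024-12-28, 2025-01-01 through 2025-01-02, 2025-01-19 through 2025-01-26.
Merge the second list: 2024-12-11 through 2024-12-14, 2024-12-17 through 2024-12-18, 2024-12-25 through 2025-01-06, 2025-01-18 through 2025-01-30.
2024-12-18 through 2024-12-21 ∩ B → 2024-12-18 through 2024-12-18.
2024-12-28 through 2024-12-28 ∩ B → 2024-12-28 through 2024-12-28.
2025-01-01 through 2025-01-02 ∩ B → 2025-01-01 through 2025-01-02.
2025-01-19 through 2025-01-26 ∩ B → 2025-01-19 through 2025-01-26.

2024-12-18 through 2024-12-18, 2024-12-28 through 2024-12-28, 2025-01-01 through 2025-01-02, 2025-01-19 through 2025-01-26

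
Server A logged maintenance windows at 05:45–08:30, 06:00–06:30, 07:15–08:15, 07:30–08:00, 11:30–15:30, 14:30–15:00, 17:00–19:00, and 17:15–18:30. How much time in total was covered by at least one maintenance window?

Merged: 05:45–08:30, 11:30–15:30, 17:00–19:00.
Lengths: 2 h 45 min + 4 h + 2 h = 8 h 45 min.

8 h 45 min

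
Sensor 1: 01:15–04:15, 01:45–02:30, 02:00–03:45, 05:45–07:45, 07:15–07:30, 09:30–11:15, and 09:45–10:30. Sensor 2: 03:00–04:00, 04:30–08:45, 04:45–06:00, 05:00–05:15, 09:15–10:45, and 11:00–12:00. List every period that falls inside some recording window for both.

First set merges to 01:15–04:15, 05:45–07:45, 09:30–11:15.
Second set merges to 03:00–04:00, 04:30–08:45, 09:15–10:45, 11:00–12:00.
01:15–04:15 overlaps B on 03:00–04:00.
05:45–07:45 overlaps B on 05:45–07:45.
09:30–11:15 overlaps B on 09:30–10:45, 11:00–11:15.

03:00–04:00, 05:45–07:45, 09:30–10:45, 11:00–11:15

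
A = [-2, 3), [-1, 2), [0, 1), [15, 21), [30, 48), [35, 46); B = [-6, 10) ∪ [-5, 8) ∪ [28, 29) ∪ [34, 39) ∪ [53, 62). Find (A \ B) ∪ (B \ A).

A, merged: [-2, 3), [15, 21), [30, 48).
B, merged: [-6, 10), [28, 29), [34, 39), [53, 62).
A \ B = [15, 21), [30, 34), [39, 48).
B \ A = [-6, -2), [3, 10), [28, 29), [53, 62).
Union of the two gives the symmetric difference.

[-6, -2) ∪ [3, 10) ∪ [15, 21) ∪ [28, 29) ∪ [30, 34) ∪ [39, 48) ∪ [53, 62)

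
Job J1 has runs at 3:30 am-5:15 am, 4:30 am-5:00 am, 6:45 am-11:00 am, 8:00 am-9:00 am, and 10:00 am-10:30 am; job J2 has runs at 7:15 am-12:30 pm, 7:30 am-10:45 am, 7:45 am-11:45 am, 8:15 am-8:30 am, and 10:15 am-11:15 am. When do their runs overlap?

First set merges to 3:30 am–5:15 am, 6:45 am–11:00 am.
Second set merges to 7:15 am–12:30 pm.
3:30 am–5:15 am: no overlap with the second set.
6:45 am–11:00 am meets the second set on 7:15 am–11:00 am.

7:15 am–11:00 am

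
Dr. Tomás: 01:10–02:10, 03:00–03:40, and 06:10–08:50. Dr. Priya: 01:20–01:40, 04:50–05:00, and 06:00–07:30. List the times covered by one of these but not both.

Only in the first: 01:10–01:20, 01:40–02:10, 03:00–03:40, 07:30–08:50.
Only in the second: 04:50–05:00, 06:00–06:10.
Together these are the periods covered by exactly one.

01:10–01:20, 01:40–02:10, 03:00–03:40, 04:50–05:00, 06:00–06:10, 07:30–08:50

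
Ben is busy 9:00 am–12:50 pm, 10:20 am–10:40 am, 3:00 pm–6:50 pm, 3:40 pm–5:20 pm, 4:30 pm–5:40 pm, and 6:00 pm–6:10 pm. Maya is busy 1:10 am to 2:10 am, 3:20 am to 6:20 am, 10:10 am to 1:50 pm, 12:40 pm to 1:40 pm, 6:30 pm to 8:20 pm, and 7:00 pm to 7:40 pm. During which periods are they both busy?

10:10 am–12:50 pm, 6:30 pm–6:50 pm

Merge the first list: 9:00 am–12:50 pm, 3:00 pm–6:50 pm.
Merge the second list: 1:10 am–2:10 am, 3:20 am–6:20 am, 10:10 am–1:50 pm, 6:30 pm–8:20 pm.
9:00 am–12:50 pm ∩ B → 10:10 am–12:50 pm.
3:00 pm–6:50 pm ∩ B → 6:30 pm–6:50 pm.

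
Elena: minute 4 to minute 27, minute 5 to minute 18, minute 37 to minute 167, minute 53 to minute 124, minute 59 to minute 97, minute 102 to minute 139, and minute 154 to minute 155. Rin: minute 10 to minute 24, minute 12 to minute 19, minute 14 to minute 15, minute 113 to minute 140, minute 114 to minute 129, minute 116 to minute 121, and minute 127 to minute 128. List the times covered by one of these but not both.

minute 4 to minute 10, minute 24 to minute 27, minute 37 to minute 113, minute 140 to minute 167

Merge the first list: minute 4 to minute 27, minute 37 to minute 167.
Merge the second list: minute 10 to minute 24, minute 113 to minute 140.
Only in the first: minute 4 to minute 10, minute 24 to minute 27, minute 37 to minute 113, minute 140 to minute 167.
Only in the second: none.
Together these are the periods covered by exactly one.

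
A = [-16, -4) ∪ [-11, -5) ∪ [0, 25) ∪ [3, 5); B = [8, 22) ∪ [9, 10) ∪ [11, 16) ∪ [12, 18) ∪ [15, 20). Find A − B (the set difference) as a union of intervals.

[-16, -4) ∪ [0, 8) ∪ [22, 25)

A, merged: [-16, -4), [0, 25).
B, merged: [8, 22).
[-16, -4): nothing removed.
[0, 25) \ B = [0, 8), [22, 25).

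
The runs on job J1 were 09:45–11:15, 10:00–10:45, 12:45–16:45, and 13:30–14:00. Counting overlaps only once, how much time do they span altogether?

Merged: 09:45-11:15, 12:45-16:45.
Lengths: 1 h 30 min + 4 h = 5 h 30 min.

5 h 30 min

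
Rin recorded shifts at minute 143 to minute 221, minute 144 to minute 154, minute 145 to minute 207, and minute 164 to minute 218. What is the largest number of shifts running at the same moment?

3

Sweep endpoints in order; track running count of active intervals.
Peak of 3 reached at minute 145.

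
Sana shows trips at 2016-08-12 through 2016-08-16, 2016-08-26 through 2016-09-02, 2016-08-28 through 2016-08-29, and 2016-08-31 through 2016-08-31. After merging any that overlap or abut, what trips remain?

2016-08-12 through 2016-08-16, 2016-08-26 through 2016-09-02

2016-08-26 through 2016-09-02 is disjoint → start new block.
2016-08-28 through 2016-08-29 overlaps/touches 2016-08-26 through 2016-09-02 → extend to 2016-08-26 through 2016-09-02.
2016-08-31 through 2016-08-31 overlaps/touches 2016-08-26 through 2016-09-02 → extend to 2016-08-26 through 2016-09-02.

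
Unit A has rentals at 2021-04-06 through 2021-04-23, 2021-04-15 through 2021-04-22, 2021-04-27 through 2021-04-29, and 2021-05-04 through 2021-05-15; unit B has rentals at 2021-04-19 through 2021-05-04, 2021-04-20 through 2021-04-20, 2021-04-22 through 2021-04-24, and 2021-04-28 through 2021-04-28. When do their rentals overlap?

2021-04-19 through 2021-04-23, 2021-04-27 through 2021-04-29, 2021-05-04 through 2021-05-04

Merge the first list: 2021-04-06 through 2021-04-23, 2021-04-27 through 2021-04-29, 2021-05-04 through 2021-05-15.
Merge the second list: 2021-04-19 through 2021-05-04.
2021-04-06 through 2021-04-23 meets the second set on 2021-04-19 through 2021-04-23.
2021-04-27 through 2021-04-29 meets the second set on 2021-04-27 through 2021-04-29.
2021-05-04 through 2021-05-15 meets the second set on 2021-05-04 through 2021-05-04.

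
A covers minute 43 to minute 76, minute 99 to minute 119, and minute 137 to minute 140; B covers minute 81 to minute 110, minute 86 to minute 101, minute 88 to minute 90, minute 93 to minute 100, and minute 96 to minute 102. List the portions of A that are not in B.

Second set merges to minute 81 to minute 110.
minute 43 to minute 76: nothing removed.
minute 99 to minute 119 \ B = minute 110 to minute 119.
minute 137 to minute 140: nothing removed.

minute 43 to minute 76, minute 110 to minute 119, minute 137 to minute 140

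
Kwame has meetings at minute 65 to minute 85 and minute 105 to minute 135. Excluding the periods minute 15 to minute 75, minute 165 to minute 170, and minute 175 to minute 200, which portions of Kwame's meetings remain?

minute 65 to minute 85 \ B = minute 75 to minute 85.
minute 105 to minute 135: nothing removed.

minute 75 to minute 85, minute 105 to minute 135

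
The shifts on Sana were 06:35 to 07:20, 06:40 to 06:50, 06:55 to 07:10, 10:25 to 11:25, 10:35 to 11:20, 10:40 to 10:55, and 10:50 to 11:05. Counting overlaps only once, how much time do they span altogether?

1 h 45 min

Merged: 06:35–07:20, 10:25–11:25.
Lengths: 45 min + 1 h = 1 h 45 min.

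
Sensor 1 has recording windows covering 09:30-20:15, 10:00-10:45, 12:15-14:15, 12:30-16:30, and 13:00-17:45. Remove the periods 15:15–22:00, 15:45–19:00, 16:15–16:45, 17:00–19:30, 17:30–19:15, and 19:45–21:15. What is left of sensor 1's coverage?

Merge the first list: 09:30–20:15.
Merge the second list: 15:15–22:00.
09:30–20:15 with B removed leaves 09:30–15:15.

09:30–15:15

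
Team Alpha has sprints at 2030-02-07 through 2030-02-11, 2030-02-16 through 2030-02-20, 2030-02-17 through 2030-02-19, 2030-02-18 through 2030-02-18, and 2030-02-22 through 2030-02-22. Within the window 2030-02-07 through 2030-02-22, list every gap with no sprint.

2030-02-12 through 2030-02-15, 2030-02-21 through 2030-02-21

Covered (merged): 2030-02-07 through 2030-02-11, 2030-02-16 through 2030-02-20, 2030-02-22 through 2030-02-22.
Complement within 2030-02-07 through 2030-02-22: 2030-02-12 through 2030-02-15, 2030-02-21 through 2030-02-21.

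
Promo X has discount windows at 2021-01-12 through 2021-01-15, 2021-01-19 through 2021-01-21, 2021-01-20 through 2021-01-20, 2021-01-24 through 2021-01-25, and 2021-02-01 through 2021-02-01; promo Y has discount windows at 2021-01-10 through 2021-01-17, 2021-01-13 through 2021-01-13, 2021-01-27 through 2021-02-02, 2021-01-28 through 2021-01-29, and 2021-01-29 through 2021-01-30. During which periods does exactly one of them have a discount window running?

2021-01-10 through 2021-01-11, 2021-01-16 through 2021-01-17, 2021-01-19 through 2021-01-21, 2021-01-24 through 2021-01-25, 2021-01-27 through 2021-01-31, 2021-02-02 through 2021-02-02

First set merges to 2021-01-12 through 2021-01-15, 2021-01-19 through 2021-01-21, 2021-01-24 through 2021-01-25, 2021-02-01 through 2021-02-01.
Second set merges to 2021-01-10 through 2021-01-17, 2021-01-27 through 2021-02-02.
A but not B: 2021-01-19 through 2021-01-21, 2021-01-24 through 2021-01-25.
B but not A: 2021-01-10 through 2021-01-11, 2021-01-16 through 2021-01-17, 2021-01-27 through 2021-01-31, 2021-02-02 through 2021-02-02.
Combining gives A △ B.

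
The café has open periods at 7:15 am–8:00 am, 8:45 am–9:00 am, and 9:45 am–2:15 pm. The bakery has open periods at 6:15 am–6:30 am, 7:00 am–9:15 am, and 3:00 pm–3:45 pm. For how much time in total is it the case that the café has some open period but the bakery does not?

4 h 30 min

A \ B = 9:45 am–2:15 pm.
Total: 4 h 30 min.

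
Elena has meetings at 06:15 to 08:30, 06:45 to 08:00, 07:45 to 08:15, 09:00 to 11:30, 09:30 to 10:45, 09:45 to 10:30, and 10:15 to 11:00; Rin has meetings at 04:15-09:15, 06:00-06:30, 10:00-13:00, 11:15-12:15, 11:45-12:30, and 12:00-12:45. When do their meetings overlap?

06:15-08:30, 09:00-09:15, 10:00-11:30

Merge the first list: 06:15-08:30, 09:00-11:30.
Merge the second list: 04:15-09:15, 10:00-13:00.
06:15-08:30 overlaps B on 06:15-08:30.
09:00-11:30 overlaps B on 09:00-09:15, 10:00-11:30.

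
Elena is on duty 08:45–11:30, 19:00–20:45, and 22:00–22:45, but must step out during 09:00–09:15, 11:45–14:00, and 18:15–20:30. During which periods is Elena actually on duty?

08:45–09:00, 09:15–11:30, 20:30–20:45, 22:00–22:45

08:45–11:30 with B removed leaves 08:45–09:00, 09:15–11:30.
19:00–20:45 with B removed leaves 20:30–20:45.
22:00–22:45 is untouched.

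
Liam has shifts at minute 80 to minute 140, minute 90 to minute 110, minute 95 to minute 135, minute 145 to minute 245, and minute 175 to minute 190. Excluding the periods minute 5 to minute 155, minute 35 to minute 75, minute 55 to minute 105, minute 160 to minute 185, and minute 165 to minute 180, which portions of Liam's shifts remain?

Merge the first list: minute 80 to minute 140, minute 145 to minute 245.
Merge the second list: minute 5 to minute 155, minute 160 to minute 185.
minute 80 to minute 140 lies entirely inside B → drops out.
minute 145 to minute 245 with B removed leaves minute 155 to minute 160, minute 185 to minute 245.

minute 155 to minute 160, minute 185 to minute 245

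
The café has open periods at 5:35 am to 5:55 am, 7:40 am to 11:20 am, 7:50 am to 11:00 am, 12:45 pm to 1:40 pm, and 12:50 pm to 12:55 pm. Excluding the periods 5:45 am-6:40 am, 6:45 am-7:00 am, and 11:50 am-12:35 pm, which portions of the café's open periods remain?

A, merged: 5:35 am–5:55 am, 7:40 am–11:20 am, 12:45 pm–1:40 pm.
5:35 am–5:55 am minus B → 5:35 am–5:45 am.
7:40 am–11:20 am: no B overlap → unchanged.
12:45 pm–1:40 pm: no B overlap → unchanged.

5:35 am–5:45 am, 7:40 am–11:20 am, 12:45 pm–1:40 pm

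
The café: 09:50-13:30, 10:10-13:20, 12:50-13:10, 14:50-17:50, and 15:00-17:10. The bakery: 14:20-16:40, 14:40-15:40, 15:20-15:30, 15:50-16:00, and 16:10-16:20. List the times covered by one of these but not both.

A, merged: 09:50–13:30, 14:50–17:50.
B, merged: 14:20–16:40.
A \ B = 09:50–13:30, 16:40–17:50.
B \ A = 14:20–14:50.
Union of the two gives the symmetric difference.

09:50–13:30, 14:20–14:50, 16:40–17:50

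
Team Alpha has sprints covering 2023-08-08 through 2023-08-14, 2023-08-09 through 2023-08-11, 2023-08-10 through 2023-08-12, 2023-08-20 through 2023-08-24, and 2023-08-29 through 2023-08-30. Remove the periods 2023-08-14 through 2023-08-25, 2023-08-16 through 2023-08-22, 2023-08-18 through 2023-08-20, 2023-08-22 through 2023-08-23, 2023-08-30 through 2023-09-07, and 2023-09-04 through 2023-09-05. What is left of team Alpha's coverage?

A, merged: 2023-08-08 through 2023-08-14, 2023-08-20 through 2023-08-24, 2023-08-29 through 2023-08-30.
B, merged: 2023-08-14 through 2023-08-25, 2023-08-30 through 2023-09-07.
2023-08-08 through 2023-08-14 with B removed leaves 2023-08-08 through 2023-08-13.
2023-08-20 through 2023-08-24 lies entirely inside B → drops out.
2023-08-29 through 2023-08-30 with B removed leaves 2023-08-29 through 2023-08-29.

2023-08-08 through 2023-08-13, 2023-08-29 through 2023-08-29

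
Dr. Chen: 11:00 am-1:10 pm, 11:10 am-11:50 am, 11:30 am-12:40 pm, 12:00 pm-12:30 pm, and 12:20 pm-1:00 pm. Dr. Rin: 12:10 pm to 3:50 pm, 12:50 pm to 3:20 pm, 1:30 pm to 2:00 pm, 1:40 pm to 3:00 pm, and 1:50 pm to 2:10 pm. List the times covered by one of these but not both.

11:00 am–12:10 pm, 1:10 pm–3:50 pm

A, merged: 11:00 am–1:10 pm.
B, merged: 12:10 pm–3:50 pm.
A \ B = 11:00 am–12:10 pm.
B \ A = 1:10 pm–3:50 pm.
Union of the two gives the symmetric difference.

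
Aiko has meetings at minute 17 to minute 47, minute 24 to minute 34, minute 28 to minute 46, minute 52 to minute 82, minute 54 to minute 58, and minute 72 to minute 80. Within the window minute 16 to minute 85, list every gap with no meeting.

The merged coverage is minute 17 to minute 47, minute 52 to minute 82.
Complement within minute 16 to minute 85: minute 16 to minute 17, minute 47 to minute 52, minute 82 to minute 85.

minute 16 to minute 17, minute 47 to minute 52, minute 82 to minute 85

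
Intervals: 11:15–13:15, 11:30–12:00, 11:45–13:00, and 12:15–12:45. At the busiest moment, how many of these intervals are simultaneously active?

Sweep endpoints in order; track running count of active intervals.
Peak of 3 reached at 11:45.

3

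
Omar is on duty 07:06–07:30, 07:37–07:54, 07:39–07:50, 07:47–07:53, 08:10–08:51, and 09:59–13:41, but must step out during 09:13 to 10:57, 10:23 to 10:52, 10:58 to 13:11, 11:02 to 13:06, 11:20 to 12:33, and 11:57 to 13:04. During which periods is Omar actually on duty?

A, merged: 07:06–07:30, 07:37–07:54, 08:10–08:51, 09:59–13:41.
B, merged: 09:13–10:57, 10:58–13:11.
07:06–07:30 is untouched.
07:37–07:54 is untouched.
08:10–08:51 is untouched.
09:59–13:41 with B removed leaves 10:57–10:58, 13:11–13:41.

07:06–07:30, 07:37–07:54, 08:10–08:51, 10:57–10:58, 13:11–13:41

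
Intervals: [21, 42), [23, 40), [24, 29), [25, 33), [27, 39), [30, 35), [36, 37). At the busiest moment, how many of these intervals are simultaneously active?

Walk the sorted start/end points keeping a running depth.
The depth first hits 5 at 27.

5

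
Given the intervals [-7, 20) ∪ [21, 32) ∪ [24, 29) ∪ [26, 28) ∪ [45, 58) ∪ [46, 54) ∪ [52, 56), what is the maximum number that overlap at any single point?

3

At 26, 3 of the intervals are simultaneously active.
No point has more.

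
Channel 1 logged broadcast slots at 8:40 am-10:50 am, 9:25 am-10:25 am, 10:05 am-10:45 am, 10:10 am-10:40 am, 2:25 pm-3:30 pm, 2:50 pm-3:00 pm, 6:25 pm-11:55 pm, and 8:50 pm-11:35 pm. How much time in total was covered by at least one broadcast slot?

8 h 45 min

Merged: 8:40 am-10:50 am, 2:25 pm-3:30 pm, 6:25 pm-11:55 pm.
Lengths: 2 h 10 min + 1 h 5 min + 5 h 30 min = 8 h 45 min.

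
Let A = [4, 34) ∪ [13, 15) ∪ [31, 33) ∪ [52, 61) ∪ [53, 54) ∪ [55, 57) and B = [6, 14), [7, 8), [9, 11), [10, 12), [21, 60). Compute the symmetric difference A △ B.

[4, 6) ∪ [14, 21) ∪ [34, 52) ∪ [60, 61)

First set merges to [4, 34), [52, 61).
Second set merges to [6, 14), [21, 60).
A \ B = [4, 6), [14, 21), [60, 61).
B \ A = [34, 52).
Union of the two gives the symmetric difference.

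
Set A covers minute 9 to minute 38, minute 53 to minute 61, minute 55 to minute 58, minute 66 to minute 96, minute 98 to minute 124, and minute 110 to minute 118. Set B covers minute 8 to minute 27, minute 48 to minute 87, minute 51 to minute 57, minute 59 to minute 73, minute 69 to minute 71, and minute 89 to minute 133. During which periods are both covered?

Merge the first list: minute 9 to minute 38, minute 53 to minute 61, minute 66 to minute 96, minute 98 to minute 124.
Merge the second list: minute 8 to minute 27, minute 48 to minute 87, minute 89 to minute 133.
minute 9 to minute 38 meets the second set on minute 9 to minute 27.
minute 53 to minute 61 meets the second set on minute 53 to minute 61.
minute 66 to minute 96 meets the second set on minute 66 to minute 87, minute 89 to minute 96.
minute 98 to minute 124 meets the second set on minute 98 to minute 124.

minute 9 to minute 27, minute 53 to minute 61, minute 66 to minute 87, minute 89 to minute 96, minute 98 to minute 124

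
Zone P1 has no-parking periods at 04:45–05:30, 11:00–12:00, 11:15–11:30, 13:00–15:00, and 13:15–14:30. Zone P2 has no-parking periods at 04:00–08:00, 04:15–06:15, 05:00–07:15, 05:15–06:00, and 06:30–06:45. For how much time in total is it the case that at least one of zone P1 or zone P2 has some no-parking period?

7 h

First set merges to 04:45–05:30, 11:00–12:00, 13:00–15:00.
Second set merges to 04:00–08:00.
A ∪ B = 04:00–08:00, 11:00–12:00, 13:00–15:00.
Total: 4 h + 1 h + 2 h = 7 h.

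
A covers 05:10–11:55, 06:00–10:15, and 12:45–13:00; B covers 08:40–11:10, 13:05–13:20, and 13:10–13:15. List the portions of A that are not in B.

05:10–08:40, 11:10–11:55, 12:45–13:00

A, merged: 05:10–11:55, 12:45–13:00.
B, merged: 08:40–11:10, 13:05–13:20.
05:10–11:55 minus B → 05:10–08:40, 11:10–11:55.
12:45–13:00: no B overlap → unchanged.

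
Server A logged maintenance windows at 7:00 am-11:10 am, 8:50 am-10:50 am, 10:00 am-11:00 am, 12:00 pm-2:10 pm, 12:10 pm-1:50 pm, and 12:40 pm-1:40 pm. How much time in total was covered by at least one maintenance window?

6 h 20 min

Merged: 7:00 am-11:10 am, 12:00 pm-2:10 pm.
Lengths: 4 h 10 min + 2 h 10 min = 6 h 20 min.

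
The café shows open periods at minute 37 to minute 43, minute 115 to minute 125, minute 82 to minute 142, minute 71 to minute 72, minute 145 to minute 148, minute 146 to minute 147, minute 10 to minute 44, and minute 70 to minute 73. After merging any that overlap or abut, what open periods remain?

minute 10 to minute 44, minute 70 to minute 73, minute 82 to minute 142, minute 145 to minute 148

Sort by start: minute 10 to minute 44, minute 37 to minute 43, minute 70 to minute 73, minute 71 to minute 72, minute 82 to minute 142, minute 115 to minute 125, minute 145 to minute 148, minute 146 to minute 147.
minute 37 to minute 43 overlaps/touches minute 10 to minute 44 → extend to minute 10 to minute 44.
minute 70 to minute 73 is disjoint → start new block.
minute 71 to minute 72 overlaps/touches minute 70 to minute 73 → extend to minute 70 to minute 73.
minute 82 to minute 142 is disjoint → start new block.
minute 115 to minute 125 overlaps/touches minute 82 to minute 142 → extend to minute 82 to minute 142.
minute 145 to minute 148 is disjoint → start new block.
minute 146 to minute 147 overlaps/touches minute 145 to minute 148 → extend to minute 145 to minute 148.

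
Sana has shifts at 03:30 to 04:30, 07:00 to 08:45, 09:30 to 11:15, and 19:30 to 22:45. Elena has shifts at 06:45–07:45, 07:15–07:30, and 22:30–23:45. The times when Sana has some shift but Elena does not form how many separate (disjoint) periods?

B, merged: 06:45–07:45, 22:30–23:45.
A \ B = 03:30–04:30, 07:45–08:45, 09:30–11:15, 19:30–22:30.
That is 4 disjoint pieces.

4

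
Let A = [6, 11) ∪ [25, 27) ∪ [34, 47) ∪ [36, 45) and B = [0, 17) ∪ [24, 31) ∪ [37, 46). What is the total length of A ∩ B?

A, merged: [6, 11), [25, 27), [34, 47).
A ∩ B = [6, 11), [25, 27), [37, 46).
Total: 5 + 2 + 9 = 16.

16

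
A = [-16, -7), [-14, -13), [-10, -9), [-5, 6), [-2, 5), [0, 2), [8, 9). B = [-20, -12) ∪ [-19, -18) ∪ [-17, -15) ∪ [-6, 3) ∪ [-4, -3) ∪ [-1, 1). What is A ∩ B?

[-16, -12) ∪ [-5, 3)

A, merged: [-16, -7), [-5, 6), [8, 9).
B, merged: [-20, -12), [-6, 3).
[-16, -7) ∩ B → [-16, -12).
[-5, 6) ∩ B → [-5, 3).
[8, 9) meets no B interval.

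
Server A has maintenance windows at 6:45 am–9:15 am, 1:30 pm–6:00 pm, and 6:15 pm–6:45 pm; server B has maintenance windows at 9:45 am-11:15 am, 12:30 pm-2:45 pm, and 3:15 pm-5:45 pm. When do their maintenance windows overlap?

6:45 am–9:15 am falls entirely outside B.
1:30 pm–6:00 pm overlaps B on 1:30 pm–2:45 pm, 3:15 pm–5:45 pm.
6:15 pm–6:45 pm falls entirely outside B.

1:30 pm–2:45 pm, 3:15 pm–5:45 pm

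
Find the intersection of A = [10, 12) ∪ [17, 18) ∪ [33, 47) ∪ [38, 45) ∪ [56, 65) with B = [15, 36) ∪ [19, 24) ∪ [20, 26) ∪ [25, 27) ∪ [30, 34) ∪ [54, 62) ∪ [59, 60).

Merge the first list: [10, 12), [17, 18), [33, 47), [56, 65).
Merge the second list: [15, 36), [54, 62).
[10, 12): no overlap with the second set.
[17, 18) meets the second set on [17, 18).
[33, 47) meets the second set on [33, 36).
[56, 65) meets the second set on [56, 62).

[17, 18) ∪ [33, 36) ∪ [56, 62)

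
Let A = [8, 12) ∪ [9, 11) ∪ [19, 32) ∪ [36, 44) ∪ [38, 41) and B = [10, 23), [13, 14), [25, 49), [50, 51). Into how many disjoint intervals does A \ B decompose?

2

First set merges to [8, 12), [19, 32), [36, 44).
Second set merges to [10, 23), [25, 49), [50, 51).
A \ B = [8, 10), [23, 25).
That is 2 disjoint pieces.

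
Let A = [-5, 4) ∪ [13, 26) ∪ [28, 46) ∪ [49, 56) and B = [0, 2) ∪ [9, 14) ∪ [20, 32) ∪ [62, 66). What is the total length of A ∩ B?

A ∩ B = [0, 2), [13, 14), [20, 26), [28, 32).
Total: 2 + 1 + 6 + 4 = 13.

13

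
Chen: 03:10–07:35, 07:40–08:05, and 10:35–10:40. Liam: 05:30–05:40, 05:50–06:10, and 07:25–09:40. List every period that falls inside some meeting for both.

03:10–07:35 meets the second set on 05:30–05:40, 05:50–06:10, 07:25–07:35.
07:40–08:05 meets the second set on 07:40–08:05.
10:35–10:40: no overlap with the second set.

05:30–05:40, 05:50–06:10, 07:25–07:35, 07:40–08:05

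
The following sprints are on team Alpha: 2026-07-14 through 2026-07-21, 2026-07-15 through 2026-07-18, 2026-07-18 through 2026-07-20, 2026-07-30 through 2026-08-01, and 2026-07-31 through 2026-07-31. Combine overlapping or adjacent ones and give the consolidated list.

2026-07-14 through 2026-07-21, 2026-07-30 through 2026-08-01

2026-07-15 through 2026-07-18 overlaps/touches 2026-07-14 through 2026-07-21 → extend to 2026-07-14 through 2026-07-21.
2026-07-18 through 2026-07-20 overlaps/touches 2026-07-14 through 2026-07-21 → extend to 2026-07-14 through 2026-07-21.
2026-07-30 through 2026-08-01 is disjoint → start new block.
2026-07-31 through 2026-07-31 overlaps/touches 2026-07-30 through 2026-08-01 → extend to 2026-07-30 through 2026-08-01.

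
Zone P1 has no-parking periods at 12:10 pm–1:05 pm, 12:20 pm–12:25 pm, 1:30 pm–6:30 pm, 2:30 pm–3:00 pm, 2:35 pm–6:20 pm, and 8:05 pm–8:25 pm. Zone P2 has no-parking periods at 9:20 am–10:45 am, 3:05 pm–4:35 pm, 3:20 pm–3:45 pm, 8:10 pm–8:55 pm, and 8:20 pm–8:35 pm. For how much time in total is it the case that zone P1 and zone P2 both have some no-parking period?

First set merges to 12:10 pm-1:05 pm, 1:30 pm-6:30 pm, 8:05 pm-8:25 pm.
Second set merges to 9:20 am-10:45 am, 3:05 pm-4:35 pm, 8:10 pm-8:55 pm.
A ∩ B = 3:05 pm-4:35 pm, 8:10 pm-8:25 pm.
Total: 1 h 30 min + 15 min = 1 h 45 min.

1 h 45 min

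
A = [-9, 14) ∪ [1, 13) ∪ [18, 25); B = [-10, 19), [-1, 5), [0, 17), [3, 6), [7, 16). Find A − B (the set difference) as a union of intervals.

A, merged: [-9, 14), [18, 25).
B, merged: [-10, 19).
[-9, 14) lies entirely inside B → drops out.
[18, 25) with B removed leaves [19, 25).

[19, 25)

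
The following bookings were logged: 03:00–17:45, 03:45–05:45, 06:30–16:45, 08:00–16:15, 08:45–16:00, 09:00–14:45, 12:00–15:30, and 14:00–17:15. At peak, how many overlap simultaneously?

7

At 14:00, 7 of the intervals are simultaneously active.
No point has more.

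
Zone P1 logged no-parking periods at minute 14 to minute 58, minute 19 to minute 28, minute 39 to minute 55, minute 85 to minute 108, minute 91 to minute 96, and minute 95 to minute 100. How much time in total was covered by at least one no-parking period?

67 minutes

Merged: minute 14 to minute 58, minute 85 to minute 108.
Lengths: 44 minutes + 23 minutes = 67 minutes.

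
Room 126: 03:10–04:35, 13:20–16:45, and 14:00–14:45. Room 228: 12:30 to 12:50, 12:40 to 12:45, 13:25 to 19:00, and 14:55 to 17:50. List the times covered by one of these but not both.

03:10–04:35, 12:30–12:50, 13:20–13:25, 16:45–19:00

Merge the first list: 03:10–04:35, 13:20–16:45.
Merge the second list: 12:30–12:50, 13:25–19:00.
A but not B: 03:10–04:35, 13:20–13:25.
B but not A: 12:30–12:50, 16:45–19:00.
Combining gives A △ B.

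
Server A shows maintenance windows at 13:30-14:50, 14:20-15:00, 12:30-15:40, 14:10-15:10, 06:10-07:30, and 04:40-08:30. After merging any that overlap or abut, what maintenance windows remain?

04:40–08:30, 12:30–15:40

Sort by start: 04:40–08:30, 06:10–07:30, 12:30–15:40, 13:30–14:50, 14:10–15:10, 14:20–15:00.
06:10–07:30 overlaps/touches 04:40–08:30 → extend to 04:40–08:30.
12:30–15:40 is disjoint → start new block.
13:30–14:50 overlaps/touches 12:30–15:40 → extend to 12:30–15:40.
14:10–15:10 overlaps/touches 12:30–15:40 → extend to 12:30–15:40.
14:20–15:00 overlaps/touches 12:30–15:40 → extend to 12:30–15:40.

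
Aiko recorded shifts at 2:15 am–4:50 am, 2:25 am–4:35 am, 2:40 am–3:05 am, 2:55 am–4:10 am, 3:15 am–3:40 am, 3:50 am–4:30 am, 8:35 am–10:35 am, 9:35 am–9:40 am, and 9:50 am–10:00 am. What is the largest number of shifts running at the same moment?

4

At 2:55 am, 4 of the intervals are simultaneously active.
No point has more.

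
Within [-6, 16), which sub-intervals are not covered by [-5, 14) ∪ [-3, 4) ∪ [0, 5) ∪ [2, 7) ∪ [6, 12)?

[-6, -5) ∪ [14, 16)

After merging, the occupied span is [-5, 14).
Complement within [-6, 16): [-6, -5), [14, 16).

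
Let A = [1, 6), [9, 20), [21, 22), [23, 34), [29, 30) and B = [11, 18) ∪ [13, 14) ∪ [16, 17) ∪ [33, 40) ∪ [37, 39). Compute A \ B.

Merge the first list: [1, 6), [9, 20), [21, 22), [23, 34).
Merge the second list: [11, 18), [33, 40).
[1, 6): nothing removed.
[9, 20) \ B = [9, 11), [18, 20).
[21, 22): nothing removed.
[23, 34) \ B = [23, 33).

[1, 6) ∪ [9, 11) ∪ [18, 20) ∪ [21, 22) ∪ [23, 33)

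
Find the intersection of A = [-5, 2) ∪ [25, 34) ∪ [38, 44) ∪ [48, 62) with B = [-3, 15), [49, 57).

[-3, 2) ∪ [49, 57)

[-5, 2) ∩ B → [-3, 2).
[25, 34) meets no B interval.
[38, 44) meets no B interval.
[48, 62) ∩ B → [49, 57).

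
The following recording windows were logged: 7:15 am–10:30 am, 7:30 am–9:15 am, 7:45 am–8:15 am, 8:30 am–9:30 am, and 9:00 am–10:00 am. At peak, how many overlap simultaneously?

4

Walk the sorted start/end points keeping a running depth.
The depth first hits 4 at 9:00 am.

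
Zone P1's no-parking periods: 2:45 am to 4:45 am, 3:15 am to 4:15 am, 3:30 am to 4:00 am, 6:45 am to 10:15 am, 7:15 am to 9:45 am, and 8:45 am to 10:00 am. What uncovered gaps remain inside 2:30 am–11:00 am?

2:30 am–2:45 am, 4:45 am–6:45 am, 10:15 am–11:00 am

Covered (merged): 2:45 am–4:45 am, 6:45 am–10:15 am.
Complement within 2:30 am–11:00 am: 2:30 am–2:45 am, 4:45 am–6:45 am, 10:15 am–11:00 am.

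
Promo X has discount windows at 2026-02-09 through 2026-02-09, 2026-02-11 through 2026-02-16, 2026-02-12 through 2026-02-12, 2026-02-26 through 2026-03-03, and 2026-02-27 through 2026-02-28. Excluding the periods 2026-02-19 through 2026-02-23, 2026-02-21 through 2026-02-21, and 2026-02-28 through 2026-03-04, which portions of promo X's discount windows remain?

2026-02-09 through 2026-02-09, 2026-02-11 through 2026-02-16, 2026-02-26 through 2026-02-27

A, merged: 2026-02-09 through 2026-02-09, 2026-02-11 through 2026-02-16, 2026-02-26 through 2026-03-03.
B, merged: 2026-02-19 through 2026-02-23, 2026-02-28 through 2026-03-04.
2026-02-09 through 2026-02-09: nothing removed.
2026-02-11 through 2026-02-16: nothing removed.
2026-02-26 through 2026-03-03 \ B = 2026-02-26 through 2026-02-27.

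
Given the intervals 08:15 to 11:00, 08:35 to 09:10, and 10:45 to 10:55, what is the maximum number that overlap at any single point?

2

At 08:35, 2 of the intervals are simultaneously active.
No point has more.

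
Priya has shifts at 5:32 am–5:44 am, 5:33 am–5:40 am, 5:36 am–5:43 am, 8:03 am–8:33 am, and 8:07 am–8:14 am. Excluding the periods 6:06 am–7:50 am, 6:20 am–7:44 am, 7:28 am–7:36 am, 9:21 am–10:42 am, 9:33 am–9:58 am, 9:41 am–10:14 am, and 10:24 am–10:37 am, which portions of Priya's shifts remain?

5:32 am–5:44 am, 8:03 am–8:33 am

Merge the first list: 5:32 am–5:44 am, 8:03 am–8:33 am.
Merge the second list: 6:06 am–7:50 am, 9:21 am–10:42 am.
5:32 am–5:44 am is untouched.
8:03 am–8:33 am is untouched.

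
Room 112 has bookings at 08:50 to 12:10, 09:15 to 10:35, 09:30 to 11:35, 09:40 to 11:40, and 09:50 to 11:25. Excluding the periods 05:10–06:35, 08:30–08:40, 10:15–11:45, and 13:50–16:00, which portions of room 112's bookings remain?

08:50-10:15, 11:45-12:10

A, merged: 08:50-12:10.
08:50-12:10 minus B → 08:50-10:15, 11:45-12:10.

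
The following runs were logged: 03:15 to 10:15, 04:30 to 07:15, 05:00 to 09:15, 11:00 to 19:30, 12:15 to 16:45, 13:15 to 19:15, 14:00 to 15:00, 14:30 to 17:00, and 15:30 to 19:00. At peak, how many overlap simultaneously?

5

At 14:30, 5 of the intervals are simultaneously active.
No point has more.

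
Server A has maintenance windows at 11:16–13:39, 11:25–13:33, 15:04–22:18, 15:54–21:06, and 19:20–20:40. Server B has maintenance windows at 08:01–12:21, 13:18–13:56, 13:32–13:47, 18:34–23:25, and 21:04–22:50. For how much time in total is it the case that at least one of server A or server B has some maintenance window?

14 h 16 min

A, merged: 11:16–13:39, 15:04–22:18.
B, merged: 08:01–12:21, 13:18–13:56, 18:34–23:25.
A ∪ B = 08:01–13:56, 15:04–23:25.
Total: 5 h 55 min + 8 h 21 min = 14 h 16 min.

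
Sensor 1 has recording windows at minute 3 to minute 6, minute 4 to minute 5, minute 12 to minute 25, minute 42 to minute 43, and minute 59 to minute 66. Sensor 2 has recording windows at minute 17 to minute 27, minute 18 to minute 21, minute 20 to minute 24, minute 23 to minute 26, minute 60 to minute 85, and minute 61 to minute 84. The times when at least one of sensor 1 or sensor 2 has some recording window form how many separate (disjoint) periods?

First set merges to minute 3 to minute 6, minute 12 to minute 25, minute 42 to minute 43, minute 59 to minute 66.
Second set merges to minute 17 to minute 27, minute 60 to minute 85.
A ∪ B = minute 3 to minute 6, minute 12 to minute 27, minute 42 to minute 43, minute 59 to minute 85.
That is 4 disjoint pieces.

4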